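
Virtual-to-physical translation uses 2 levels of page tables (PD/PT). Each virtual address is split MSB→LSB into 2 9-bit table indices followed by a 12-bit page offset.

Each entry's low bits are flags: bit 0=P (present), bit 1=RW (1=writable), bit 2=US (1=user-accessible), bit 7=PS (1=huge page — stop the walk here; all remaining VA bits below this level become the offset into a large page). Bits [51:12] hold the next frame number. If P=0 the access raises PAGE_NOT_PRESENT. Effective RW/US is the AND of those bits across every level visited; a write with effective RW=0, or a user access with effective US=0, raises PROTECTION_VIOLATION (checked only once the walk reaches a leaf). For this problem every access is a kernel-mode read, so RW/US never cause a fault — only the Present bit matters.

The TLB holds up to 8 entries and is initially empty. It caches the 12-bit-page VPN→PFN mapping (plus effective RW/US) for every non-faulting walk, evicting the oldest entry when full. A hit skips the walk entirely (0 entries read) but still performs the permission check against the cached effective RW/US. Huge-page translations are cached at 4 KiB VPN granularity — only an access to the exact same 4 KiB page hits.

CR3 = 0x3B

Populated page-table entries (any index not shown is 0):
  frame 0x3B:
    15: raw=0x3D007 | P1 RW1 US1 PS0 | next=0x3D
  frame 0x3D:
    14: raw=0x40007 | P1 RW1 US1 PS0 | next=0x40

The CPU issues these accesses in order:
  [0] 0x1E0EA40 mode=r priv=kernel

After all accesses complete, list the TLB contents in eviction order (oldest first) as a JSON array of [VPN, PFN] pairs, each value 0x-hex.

Walk each access:
#0 VA=0x1E0EA40 (r,kernel):
  L0 @0x3B[15] → 0x3D007  P=1,RW=1,US=1,PS=0
  L1 @0x3D[14] → 0x40007  P=1,RW=1,US=1,PS=0
  ⇒ phys 0x40A40  [2 reads]

TLB: [["0x1E0E", "0x40"]]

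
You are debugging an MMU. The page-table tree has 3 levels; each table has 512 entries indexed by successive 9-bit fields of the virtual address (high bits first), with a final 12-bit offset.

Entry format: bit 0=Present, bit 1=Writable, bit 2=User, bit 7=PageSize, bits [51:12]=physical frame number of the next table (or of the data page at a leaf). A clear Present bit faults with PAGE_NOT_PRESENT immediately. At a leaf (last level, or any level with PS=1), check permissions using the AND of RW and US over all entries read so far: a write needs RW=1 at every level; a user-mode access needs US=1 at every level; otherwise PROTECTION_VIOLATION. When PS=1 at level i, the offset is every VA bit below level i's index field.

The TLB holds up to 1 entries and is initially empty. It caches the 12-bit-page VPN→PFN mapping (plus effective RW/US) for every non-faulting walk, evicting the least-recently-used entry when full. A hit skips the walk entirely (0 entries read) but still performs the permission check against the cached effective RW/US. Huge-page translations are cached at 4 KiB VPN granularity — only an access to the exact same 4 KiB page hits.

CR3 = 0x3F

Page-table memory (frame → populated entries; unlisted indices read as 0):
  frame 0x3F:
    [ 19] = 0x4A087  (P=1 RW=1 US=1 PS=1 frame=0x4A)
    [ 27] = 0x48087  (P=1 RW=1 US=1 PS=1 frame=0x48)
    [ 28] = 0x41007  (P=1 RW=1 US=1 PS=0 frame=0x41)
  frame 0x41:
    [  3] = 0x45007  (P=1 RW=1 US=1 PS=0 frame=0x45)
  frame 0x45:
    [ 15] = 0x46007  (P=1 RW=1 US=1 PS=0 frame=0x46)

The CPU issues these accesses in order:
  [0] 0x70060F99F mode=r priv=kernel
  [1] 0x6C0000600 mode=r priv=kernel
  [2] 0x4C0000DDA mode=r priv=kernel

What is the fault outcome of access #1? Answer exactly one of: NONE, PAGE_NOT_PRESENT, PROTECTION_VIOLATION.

Walk each access:
#0 VA=0x70060F99F (r,kernel):
  lvl0: tbl 0x3F, slot 28 ⇒ 0x41007 (P1/RW1/US1/PS0)
  lvl1: tbl 0x41, slot 3 ⇒ 0x45007 (P1/RW1/US1/PS0)
  lvl2: tbl 0x45, slot 15 ⇒ 0x46007 (P1/RW1/US1/PS0)
  → PA=0x4699F  (3 entries read)
#1 VA=0x6C0000600 (r,kernel):
  lvl0: tbl 0x3F, slot 27 ⇒ 0x48087 (P1/RW1/US1/PS1)
  → PA=0x48600 (huge @L0)  (1 entries read)
#2 VA=0x4C0000DDA (r,kernel):
  lvl0: tbl 0x3F, slot 19 ⇒ 0x4A087 (P1/RW1/US1/PS1)
  → PA=0x4ADDA (huge @L0)  (1 entries read)

Access #1 fault: NONE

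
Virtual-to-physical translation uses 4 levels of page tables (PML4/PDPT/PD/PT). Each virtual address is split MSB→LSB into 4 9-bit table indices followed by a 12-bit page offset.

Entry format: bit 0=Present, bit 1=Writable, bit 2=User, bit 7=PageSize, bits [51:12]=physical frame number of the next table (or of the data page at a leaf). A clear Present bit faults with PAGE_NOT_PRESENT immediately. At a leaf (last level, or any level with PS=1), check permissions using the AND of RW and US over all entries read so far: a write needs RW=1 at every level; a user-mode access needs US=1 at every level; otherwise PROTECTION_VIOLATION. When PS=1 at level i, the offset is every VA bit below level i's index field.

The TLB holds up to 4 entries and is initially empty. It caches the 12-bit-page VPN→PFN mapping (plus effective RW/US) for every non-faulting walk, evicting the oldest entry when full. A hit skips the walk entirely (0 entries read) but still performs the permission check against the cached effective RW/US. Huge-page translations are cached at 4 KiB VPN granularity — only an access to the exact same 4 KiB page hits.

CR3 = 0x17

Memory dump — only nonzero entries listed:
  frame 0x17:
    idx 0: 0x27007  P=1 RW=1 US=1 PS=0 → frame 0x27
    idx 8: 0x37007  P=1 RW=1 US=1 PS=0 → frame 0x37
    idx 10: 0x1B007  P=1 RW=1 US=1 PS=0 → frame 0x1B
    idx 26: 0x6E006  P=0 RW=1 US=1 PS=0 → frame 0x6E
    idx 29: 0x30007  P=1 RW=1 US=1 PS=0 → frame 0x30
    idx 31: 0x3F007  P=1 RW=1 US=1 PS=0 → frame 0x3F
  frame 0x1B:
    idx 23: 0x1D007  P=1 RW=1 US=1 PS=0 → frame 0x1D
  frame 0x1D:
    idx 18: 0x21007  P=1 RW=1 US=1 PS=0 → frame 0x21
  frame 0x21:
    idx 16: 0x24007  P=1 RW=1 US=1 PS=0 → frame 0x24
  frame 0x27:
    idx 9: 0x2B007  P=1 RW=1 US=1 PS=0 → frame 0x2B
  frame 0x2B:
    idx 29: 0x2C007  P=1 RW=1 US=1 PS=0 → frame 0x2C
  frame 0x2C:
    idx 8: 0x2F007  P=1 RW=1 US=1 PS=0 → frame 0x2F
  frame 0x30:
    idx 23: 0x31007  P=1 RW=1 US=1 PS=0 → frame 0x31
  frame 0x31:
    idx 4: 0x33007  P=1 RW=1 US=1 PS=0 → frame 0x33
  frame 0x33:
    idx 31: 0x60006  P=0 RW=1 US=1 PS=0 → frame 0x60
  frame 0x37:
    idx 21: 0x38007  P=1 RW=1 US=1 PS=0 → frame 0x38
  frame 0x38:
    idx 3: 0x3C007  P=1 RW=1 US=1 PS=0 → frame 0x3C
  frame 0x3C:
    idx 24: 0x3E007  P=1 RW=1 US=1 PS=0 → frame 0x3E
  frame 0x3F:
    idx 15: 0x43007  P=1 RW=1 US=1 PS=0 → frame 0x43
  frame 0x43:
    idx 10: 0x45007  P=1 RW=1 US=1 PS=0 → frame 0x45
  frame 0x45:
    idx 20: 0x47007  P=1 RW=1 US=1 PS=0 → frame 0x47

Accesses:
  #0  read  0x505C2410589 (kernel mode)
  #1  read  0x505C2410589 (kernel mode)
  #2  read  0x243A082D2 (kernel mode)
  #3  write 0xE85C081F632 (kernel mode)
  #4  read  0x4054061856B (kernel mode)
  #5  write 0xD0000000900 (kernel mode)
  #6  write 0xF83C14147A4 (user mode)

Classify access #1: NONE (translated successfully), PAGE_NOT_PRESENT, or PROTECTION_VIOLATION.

Walk each access:
#0 VA=0x505C2410589 (r,kernel):
  [0] read 0x17 idx=10: raw=0x1B007 flags P=1 W=1 U=1 S=0
  [1] read 0x1B idx=23: raw=0x1D007 flags P=1 W=1 U=1 S=0
  [2] read 0x1D idx=18: raw=0x21007 flags P=1 W=1 U=1 S=0
  [3] read 0x21 idx=16: raw=0x24007 flags P=1 W=1 U=1 S=0
  ⇒ phys 0x24589  [4 reads]
#1 VA=0x505C2410589 (r,kernel):
  TLB hit vpn=0x505C2410 → PA=0x24589
#2 VA=0x243A082D2 (r,kernel):
  [0] read 0x17 idx=0: raw=0x27007 flags P=1 W=1 U=1 S=0
  [1] read 0x27 idx=9: raw=0x2B007 flags P=1 W=1 U=1 S=0
  [2] read 0x2B idx=29: raw=0x2C007 flags P=1 W=1 U=1 S=0
  [3] read 0x2C idx=8: raw=0x2F007 flags P=1 W=1 U=1 S=0
  ⇒ phys 0x2F2D2  [4 reads]
#3 VA=0xE85C081F632 (w,kernel):
  [0] read 0x17 idx=29: raw=0x30007 flags P=1 W=1 U=1 S=0
  [1] read 0x30 idx=23: raw=0x31007 flags P=1 W=1 U=1 S=0
  [2] read 0x31 idx=4: raw=0x33007 flags P=1 W=1 U=1 S=0
  [3] read 0x33 idx=31: raw=0x60006 flags P=0 W=1 U=1 S=0
  → PAGE_NOT_PRESENT  (4 entries read)
#4 VA=0x4054061856B (r,kernel):
  [0] read 0x17 idx=8: raw=0x37007 flags P=1 W=1 U=1 S=0
  [1] read 0x37 idx=21: raw=0x38007 flags P=1 W=1 U=1 S=0
  [2] read 0x38 idx=3: raw=0x3C007 flags P=1 W=1 U=1 S=0
  [3] read 0x3C idx=24: raw=0x3E007 flags P=1 W=1 U=1 S=0
  ⇒ phys 0x3E56B  [4 reads]
#5 VA=0xD0000000900 (w,kernel):
  [0] read 0x17 idx=26: raw=0x6E006 flags P=0 W=1 U=1 S=0
  → PAGE_NOT_PRESENT  (1 entries read)
#6 VA=0xF83C14147A4 (w,user):
  [0] read 0x17 idx=31: raw=0x3F007 flags P=1 W=1 U=1 S=0
  [1] read 0x3F idx=15: raw=0x43007 flags P=1 W=1 U=1 S=0
  [2] read 0x43 idx=10: raw=0x45007 flags P=1 W=1 U=1 S=0
  [3] read 0x45 idx=20: raw=0x47007 flags P=1 W=1 U=1 S=0
  ⇒ phys 0x477A4  [4 reads]

Access #1 fault: NONE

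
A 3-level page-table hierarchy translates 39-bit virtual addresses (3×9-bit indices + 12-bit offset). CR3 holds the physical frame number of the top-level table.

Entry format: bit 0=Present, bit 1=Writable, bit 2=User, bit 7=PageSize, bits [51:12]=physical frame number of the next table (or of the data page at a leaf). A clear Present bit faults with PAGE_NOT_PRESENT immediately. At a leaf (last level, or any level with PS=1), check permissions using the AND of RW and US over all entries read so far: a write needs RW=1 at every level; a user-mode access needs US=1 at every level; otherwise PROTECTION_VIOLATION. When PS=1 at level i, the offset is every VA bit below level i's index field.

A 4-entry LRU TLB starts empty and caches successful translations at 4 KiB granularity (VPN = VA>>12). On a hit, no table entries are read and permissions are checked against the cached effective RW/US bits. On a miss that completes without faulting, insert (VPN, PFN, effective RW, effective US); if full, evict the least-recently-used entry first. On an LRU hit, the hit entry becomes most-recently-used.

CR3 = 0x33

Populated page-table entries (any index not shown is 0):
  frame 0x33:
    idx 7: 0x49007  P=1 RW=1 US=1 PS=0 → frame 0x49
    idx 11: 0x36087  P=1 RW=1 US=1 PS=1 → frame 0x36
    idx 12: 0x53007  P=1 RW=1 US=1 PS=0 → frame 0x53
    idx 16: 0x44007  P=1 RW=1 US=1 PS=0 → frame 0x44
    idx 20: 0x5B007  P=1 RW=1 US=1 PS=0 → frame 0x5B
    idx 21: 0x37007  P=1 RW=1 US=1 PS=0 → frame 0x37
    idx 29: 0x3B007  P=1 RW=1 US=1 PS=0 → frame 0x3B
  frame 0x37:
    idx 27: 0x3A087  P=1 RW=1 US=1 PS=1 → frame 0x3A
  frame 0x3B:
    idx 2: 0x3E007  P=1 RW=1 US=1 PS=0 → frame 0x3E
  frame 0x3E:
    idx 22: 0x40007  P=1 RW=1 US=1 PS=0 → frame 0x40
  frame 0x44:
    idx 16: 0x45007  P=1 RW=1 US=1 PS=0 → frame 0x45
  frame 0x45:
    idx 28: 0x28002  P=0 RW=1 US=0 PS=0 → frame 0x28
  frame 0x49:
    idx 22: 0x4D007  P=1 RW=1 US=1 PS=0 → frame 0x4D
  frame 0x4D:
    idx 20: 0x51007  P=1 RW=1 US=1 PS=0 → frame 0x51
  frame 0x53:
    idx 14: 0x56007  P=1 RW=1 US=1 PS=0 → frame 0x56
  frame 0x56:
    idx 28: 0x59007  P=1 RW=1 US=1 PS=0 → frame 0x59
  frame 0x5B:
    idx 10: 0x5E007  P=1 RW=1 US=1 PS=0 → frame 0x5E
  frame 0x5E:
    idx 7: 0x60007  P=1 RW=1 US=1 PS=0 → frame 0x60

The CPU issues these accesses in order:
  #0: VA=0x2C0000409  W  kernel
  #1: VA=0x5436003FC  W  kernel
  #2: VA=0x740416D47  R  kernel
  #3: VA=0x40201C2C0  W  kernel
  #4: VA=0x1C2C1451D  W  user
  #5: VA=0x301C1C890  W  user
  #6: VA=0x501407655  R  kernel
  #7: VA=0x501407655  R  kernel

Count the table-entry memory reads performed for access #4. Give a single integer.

Walk each access:
#0 VA=0x2C0000409 (w,kernel):
  L0: frame=0x33 idx=11 entry=0x36087 [P=1 RW=1 US=1 PS=1]
  ✓ 0x36409 (huge @L0)  — 1 lookups
#1 VA=0x5436003FC (w,kernel):
  L0: frame=0x33 idx=21 entry=0x37007 [P=1 RW=1 US=1 PS=0]
  L1: frame=0x37 idx=27 entry=0x3A087 [P=1 RW=1 US=1 PS=1]
  ✓ 0x3A3FC (huge @L1)  — 2 lookups
#2 VA=0x740416D47 (r,kernel):
  L0: frame=0x33 idx=29 entry=0x3B007 [P=1 RW=1 US=1 PS=0]
  L1: frame=0x3B idx=2 entry=0x3E007 [P=1 RW=1 US=1 PS=0]
  L2: frame=0x3E idx=22 entry=0x40007 [P=1 RW=1 US=1 PS=0]
  ✓ 0x40D47  — 3 lookups
#3 VA=0x40201C2C0 (w,kernel):
  L0: frame=0x33 idx=16 entry=0x44007 [P=1 RW=1 US=1 PS=0]
  L1: frame=0x44 idx=16 entry=0x45007 [P=1 RW=1 US=1 PS=0]
  L2: frame=0x45 idx=28 entry=0x28002 [P=0 RW=1 US=0 PS=0]
  ✗ PAGE_NOT_PRESENT  [3 reads]
#4 VA=0x1C2C1451D (w,user):
  L0: frame=0x33 idx=7 entry=0x49007 [P=1 RW=1 US=1 PS=0]
  L1: frame=0x49 idx=22 entry=0x4D007 [P=1 RW=1 US=1 PS=0]
  L2: frame=0x4D idx=20 entry=0x51007 [P=1 RW=1 US=1 PS=0]
  ✓ 0x5151D  — 3 lookups
#5 VA=0x301C1C890 (w,user):
  L0: frame=0x33 idx=12 entry=0x53007 [P=1 RW=1 US=1 PS=0]
  L1: frame=0x53 idx=14 entry=0x56007 [P=1 RW=1 US=1 PS=0]
  L2: frame=0x56 idx=28 entry=0x59007 [P=1 RW=1 US=1 PS=0]
  ✓ 0x59890  — 3 lookups
#6 VA=0x501407655 (r,kernel):
  L0: frame=0x33 idx=20 entry=0x5B007 [P=1 RW=1 US=1 PS=0]
  L1: frame=0x5B idx=10 entry=0x5E007 [P=1 RW=1 US=1 PS=0]
  L2: frame=0x5E idx=7 entry=0x60007 [P=1 RW=1 US=1 PS=0]
  ✓ 0x60655  — 3 lookups
#7 VA=0x501407655 (r,kernel):
  TLB hit vpn=0x501407 → PA=0x60655

Entries read for #4: 3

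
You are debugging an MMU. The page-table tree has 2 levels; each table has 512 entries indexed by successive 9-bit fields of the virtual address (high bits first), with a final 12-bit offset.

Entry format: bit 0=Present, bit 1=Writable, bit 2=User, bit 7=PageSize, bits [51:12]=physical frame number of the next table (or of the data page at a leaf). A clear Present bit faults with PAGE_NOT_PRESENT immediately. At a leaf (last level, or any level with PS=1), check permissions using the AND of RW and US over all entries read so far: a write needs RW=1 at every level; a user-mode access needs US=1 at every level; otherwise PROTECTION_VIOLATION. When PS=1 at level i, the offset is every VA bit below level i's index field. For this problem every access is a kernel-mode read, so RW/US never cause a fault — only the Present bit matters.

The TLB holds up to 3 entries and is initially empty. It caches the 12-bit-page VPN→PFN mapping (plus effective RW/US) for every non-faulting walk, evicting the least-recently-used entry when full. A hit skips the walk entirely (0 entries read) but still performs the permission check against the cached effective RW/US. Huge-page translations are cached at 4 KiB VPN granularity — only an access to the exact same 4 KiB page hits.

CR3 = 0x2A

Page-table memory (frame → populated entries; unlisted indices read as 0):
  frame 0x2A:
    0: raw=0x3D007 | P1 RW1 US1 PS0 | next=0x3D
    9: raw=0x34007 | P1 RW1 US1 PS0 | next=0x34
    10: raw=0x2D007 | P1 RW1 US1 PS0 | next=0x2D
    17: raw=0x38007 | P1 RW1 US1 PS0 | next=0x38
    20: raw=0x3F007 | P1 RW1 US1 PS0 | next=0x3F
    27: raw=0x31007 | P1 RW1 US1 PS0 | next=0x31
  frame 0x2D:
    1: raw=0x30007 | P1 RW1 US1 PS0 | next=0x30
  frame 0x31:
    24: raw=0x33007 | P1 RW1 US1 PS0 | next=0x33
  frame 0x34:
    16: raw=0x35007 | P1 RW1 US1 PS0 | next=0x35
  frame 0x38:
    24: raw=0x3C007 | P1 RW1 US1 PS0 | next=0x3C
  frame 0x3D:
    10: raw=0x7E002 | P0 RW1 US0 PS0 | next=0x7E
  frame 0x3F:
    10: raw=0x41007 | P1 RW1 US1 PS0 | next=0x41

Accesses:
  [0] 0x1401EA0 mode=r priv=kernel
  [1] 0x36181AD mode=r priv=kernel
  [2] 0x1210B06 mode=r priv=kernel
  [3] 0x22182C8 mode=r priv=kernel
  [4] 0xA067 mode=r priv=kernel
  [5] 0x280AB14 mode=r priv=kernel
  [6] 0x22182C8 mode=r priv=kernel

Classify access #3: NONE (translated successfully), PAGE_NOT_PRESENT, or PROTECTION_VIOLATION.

Trace:
#0 VA=0x1401EA0 (r,kernel):
  L0: frame=0x2A idx=10 entry=0x2D007 [P=1 RW=1 US=1 PS=0]
  L1: frame=0x2D idx=1 entry=0x30007 [P=1 RW=1 US=1 PS=0]
  ⇒ phys 0x30EA0  [2 reads]
#1 VA=0x36181AD (r,kernel):
  L0: frame=0x2A idx=27 entry=0x31007 [P=1 RW=1 US=1 PS=0]
  L1: frame=0x31 idx=24 entry=0x33007 [P=1 RW=1 US=1 PS=0]
  ⇒ phys 0x331AD  [2 reads]
#2 VA=0x1210B06 (r,kernel):
  L0: frame=0x2A idx=9 entry=0x34007 [P=1 RW=1 US=1 PS=0]
  L1: frame=0x34 idx=16 entry=0x35007 [P=1 RW=1 US=1 PS=0]
  ⇒ phys 0x35B06  [2 reads]
#3 VA=0x22182C8 (r,kernel):
  L0: frame=0x2A idx=17 entry=0x38007 [P=1 RW=1 US=1 PS=0]
  L1: frame=0x38 idx=24 entry=0x3C007 [P=1 RW=1 US=1 PS=0]
  ⇒ phys 0x3C2C8  [2 reads]
#4 VA=0xA067 (r,kernel):
  L0: frame=0x2A idx=0 entry=0x3D007 [P=1 RW=1 US=1 PS=0]
  L1: frame=0x3D idx=10 entry=0x7E002 [P=0 RW=1 US=0 PS=0]
  ⇒ fault: PAGE_NOT_PRESENT  — 2 lookups
#5 VA=0x280AB14 (r,kernel):
  L0: frame=0x2A idx=20 entry=0x3F007 [P=1 RW=1 US=1 PS=0]
  L1: frame=0x3F idx=10 entry=0x41007 [P=1 RW=1 US=1 PS=0]
  ⇒ phys 0x41B14  [2 reads]
#6 VA=0x22182C8 (r,kernel):
  TLB hit vpn=0x2218 → PA=0x3C2C8

Access #3 fault: NONE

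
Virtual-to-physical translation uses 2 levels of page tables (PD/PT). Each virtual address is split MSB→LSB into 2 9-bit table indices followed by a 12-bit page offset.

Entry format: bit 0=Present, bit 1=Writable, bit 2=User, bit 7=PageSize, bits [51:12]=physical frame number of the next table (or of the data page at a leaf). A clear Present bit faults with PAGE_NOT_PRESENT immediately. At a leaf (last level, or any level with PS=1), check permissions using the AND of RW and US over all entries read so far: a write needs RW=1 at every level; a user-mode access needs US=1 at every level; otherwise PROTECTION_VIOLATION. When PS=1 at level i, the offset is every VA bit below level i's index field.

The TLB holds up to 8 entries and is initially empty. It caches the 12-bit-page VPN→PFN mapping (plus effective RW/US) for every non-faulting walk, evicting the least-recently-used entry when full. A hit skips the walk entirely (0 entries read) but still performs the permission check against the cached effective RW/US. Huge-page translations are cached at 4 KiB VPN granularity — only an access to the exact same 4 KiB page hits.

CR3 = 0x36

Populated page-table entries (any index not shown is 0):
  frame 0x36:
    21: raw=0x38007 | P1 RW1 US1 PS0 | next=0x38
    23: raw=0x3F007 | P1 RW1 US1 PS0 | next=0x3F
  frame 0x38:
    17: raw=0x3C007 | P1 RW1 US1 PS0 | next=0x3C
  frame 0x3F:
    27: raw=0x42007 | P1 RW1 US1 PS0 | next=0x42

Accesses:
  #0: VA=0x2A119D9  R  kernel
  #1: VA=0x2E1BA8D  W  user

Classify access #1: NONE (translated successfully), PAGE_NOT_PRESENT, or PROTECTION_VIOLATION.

Walk each access:
#0 VA=0x2A119D9 (r,kernel):
  [0] read 0x36 idx=21: raw=0x38007 flags P=1 W=1 U=1 S=0
  [1] read 0x38 idx=17: raw=0x3C007 flags P=1 W=1 U=1 S=0
  ✓ 0x3C9D9  — 2 lookups
#1 VA=0x2E1BA8D (w,user):
  [0] read 0x36 idx=23: raw=0x3F007 flags P=1 W=1 U=1 S=0
  [1] read 0x3F idx=27: raw=0x42007 flags P=1 W=1 U=1 S=0
  ✓ 0x42A8D  — 2 lookups

Access #1 fault: NONE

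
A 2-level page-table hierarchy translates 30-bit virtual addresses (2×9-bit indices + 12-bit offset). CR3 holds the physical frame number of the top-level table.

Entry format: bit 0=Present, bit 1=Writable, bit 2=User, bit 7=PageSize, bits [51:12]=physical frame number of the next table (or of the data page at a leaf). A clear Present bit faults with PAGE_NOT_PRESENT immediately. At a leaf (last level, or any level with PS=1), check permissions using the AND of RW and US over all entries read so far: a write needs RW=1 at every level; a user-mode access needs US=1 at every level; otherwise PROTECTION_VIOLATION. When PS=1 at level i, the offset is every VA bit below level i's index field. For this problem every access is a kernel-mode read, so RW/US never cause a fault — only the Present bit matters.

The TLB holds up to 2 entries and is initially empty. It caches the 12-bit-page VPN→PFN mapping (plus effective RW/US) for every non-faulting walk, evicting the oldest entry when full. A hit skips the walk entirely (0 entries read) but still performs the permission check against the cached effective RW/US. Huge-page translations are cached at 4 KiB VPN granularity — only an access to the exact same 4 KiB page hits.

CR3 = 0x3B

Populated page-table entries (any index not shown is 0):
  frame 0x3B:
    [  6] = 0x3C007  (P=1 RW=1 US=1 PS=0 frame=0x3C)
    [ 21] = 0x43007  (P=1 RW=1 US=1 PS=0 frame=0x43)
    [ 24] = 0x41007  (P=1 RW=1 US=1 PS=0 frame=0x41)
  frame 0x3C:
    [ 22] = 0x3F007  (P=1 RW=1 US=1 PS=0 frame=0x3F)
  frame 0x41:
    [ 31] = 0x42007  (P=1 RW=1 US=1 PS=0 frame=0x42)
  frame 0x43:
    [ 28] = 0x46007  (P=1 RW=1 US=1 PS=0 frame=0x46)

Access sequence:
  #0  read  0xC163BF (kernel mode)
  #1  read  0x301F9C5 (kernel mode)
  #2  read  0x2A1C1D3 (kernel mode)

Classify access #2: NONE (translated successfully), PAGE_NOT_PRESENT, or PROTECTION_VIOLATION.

Walk each access:
#0 VA=0xC163BF (r,kernel):
  [0] read 0x3B idx=6: raw=0x3C007 flags P=1 W=1 U=1 S=0
  [1] read 0x3C idx=22: raw=0x3F007 flags P=1 W=1 U=1 S=0
  ⇒ phys 0x3F3BF  [2 reads]
#1 VA=0x301F9C5 (r,kernel):
  [0] read 0x3B idx=24: raw=0x41007 flags P=1 W=1 U=1 S=0
  [1] read 0x41 idx=31: raw=0x42007 flags P=1 W=1 U=1 S=0
  ⇒ phys 0x429C5  [2 reads]
#2 VA=0x2A1C1D3 (r,kernel):
  [0] read 0x3B idx=21: raw=0x43007 flags P=1 W=1 U=1 S=0
  [1] read 0x43 idx=28: raw=0x46007 flags P=1 W=1 U=1 S=0
  ⇒ phys 0x461D3  [2 reads]

Access #2 fault: NONE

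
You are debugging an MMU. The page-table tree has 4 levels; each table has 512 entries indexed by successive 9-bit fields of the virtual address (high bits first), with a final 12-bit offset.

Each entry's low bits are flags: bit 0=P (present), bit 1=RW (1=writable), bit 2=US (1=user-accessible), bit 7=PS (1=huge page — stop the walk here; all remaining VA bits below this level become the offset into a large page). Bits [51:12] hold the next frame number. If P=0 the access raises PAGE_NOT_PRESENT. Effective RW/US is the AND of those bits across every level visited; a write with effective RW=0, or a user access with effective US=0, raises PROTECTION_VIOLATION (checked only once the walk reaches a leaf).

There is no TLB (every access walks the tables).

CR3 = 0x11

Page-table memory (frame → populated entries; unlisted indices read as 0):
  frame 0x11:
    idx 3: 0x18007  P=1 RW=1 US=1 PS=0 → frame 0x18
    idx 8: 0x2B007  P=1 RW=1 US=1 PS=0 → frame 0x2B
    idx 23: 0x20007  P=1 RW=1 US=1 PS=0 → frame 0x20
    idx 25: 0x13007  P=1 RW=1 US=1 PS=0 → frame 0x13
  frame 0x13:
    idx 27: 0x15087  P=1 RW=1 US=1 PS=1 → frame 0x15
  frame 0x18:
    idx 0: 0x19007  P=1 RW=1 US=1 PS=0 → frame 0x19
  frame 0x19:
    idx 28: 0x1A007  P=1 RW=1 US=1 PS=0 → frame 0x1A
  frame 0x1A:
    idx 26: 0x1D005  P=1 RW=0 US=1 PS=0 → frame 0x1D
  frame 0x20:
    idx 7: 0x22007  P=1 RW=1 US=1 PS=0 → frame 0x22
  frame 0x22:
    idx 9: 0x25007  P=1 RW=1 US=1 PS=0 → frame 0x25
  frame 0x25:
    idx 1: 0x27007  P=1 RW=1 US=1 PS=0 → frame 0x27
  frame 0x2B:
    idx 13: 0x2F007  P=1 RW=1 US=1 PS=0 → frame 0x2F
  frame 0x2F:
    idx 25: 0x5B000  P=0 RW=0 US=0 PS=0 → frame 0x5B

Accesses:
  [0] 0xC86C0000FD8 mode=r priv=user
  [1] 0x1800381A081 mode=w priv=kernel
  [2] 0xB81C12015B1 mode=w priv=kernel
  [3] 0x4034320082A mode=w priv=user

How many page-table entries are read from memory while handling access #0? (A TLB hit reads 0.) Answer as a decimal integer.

Walk each access:
#0 VA=0xC86C0000FD8 (r,user):
  lvl0: tbl 0x11, slot 25 ⇒ 0x13007 (P1/RW1/US1/PS0)
  lvl1: tbl 0x13, slot 27 ⇒ 0x15087 (P1/RW1/US1/PS1)
  → PA=0x15FD8 (huge @L1)  (2 entries read)
#1 VA=0x1800381A081 (w,kernel):
  lvl0: tbl 0x11, slot 3 ⇒ 0x18007 (P1/RW1/US1/PS0)
  lvl1: tbl 0x18, slot 0 ⇒ 0x19007 (P1/RW1/US1/PS0)
  lvl2: tbl 0x19, slot 28 ⇒ 0x1A007 (P1/RW1/US1/PS0)
  lvl3: tbl 0x1A, slot 26 ⇒ 0x1D005 (P1/RW0/US1/PS0)
  ⇒ fault: PROTECTION_VIOLATION  — 4 lookups
#2 VA=0xB81C12015B1 (w,kernel):
  lvl0: tbl 0x11, slot 23 ⇒ 0x20007 (P1/RW1/US1/PS0)
  lvl1: tbl 0x20, slot 7 ⇒ 0x22007 (P1/RW1/US1/PS0)
  lvl2: tbl 0x22, slot 9 ⇒ 0x25007 (P1/RW1/US1/PS0)
  lvl3: tbl 0x25, slot 1 ⇒ 0x27007 (P1/RW1/US1/PS0)
  → PA=0x275B1  (4 entries read)
#3 VA=0x4034320082A (w,user):
  lvl0: tbl 0x11, slot 8 ⇒ 0x2B007 (P1/RW1/US1/PS0)
  lvl1: tbl 0x2B, slot 13 ⇒ 0x2F007 (P1/RW1/US1/PS0)
  lvl2: tbl 0x2F, slot 25 ⇒ 0x5B000 (P0/RW0/US0/PS0)
  ⇒ fault: PAGE_NOT_PRESENT  — 3 lookups

Entries read for #0: 2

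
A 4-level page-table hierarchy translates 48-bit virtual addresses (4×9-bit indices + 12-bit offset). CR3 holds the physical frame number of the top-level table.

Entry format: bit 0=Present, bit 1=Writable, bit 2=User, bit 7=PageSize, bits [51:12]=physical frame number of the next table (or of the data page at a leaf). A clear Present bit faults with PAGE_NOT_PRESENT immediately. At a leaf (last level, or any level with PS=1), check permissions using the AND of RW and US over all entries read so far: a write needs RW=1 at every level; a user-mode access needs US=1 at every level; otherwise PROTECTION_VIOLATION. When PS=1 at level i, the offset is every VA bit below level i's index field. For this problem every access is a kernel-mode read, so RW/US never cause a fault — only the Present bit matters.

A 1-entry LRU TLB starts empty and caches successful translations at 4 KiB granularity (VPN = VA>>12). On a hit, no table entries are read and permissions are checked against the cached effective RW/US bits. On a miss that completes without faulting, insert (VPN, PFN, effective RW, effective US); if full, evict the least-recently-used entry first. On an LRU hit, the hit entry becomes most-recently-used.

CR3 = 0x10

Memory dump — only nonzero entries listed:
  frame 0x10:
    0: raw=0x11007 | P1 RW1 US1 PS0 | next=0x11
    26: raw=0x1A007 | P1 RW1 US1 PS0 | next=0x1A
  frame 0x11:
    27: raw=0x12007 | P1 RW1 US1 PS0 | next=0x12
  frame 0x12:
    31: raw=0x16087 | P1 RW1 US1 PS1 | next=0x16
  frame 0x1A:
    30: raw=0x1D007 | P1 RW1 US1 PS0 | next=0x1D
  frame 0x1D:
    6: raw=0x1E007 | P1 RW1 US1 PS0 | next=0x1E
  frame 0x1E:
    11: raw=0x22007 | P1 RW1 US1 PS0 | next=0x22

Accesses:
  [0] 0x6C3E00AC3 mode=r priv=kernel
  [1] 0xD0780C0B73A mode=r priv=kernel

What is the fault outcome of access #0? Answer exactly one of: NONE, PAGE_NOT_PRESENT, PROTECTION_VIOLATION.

Trace:
#0 VA=0x6C3E00AC3 (r,kernel):
  [0] read 0x10 idx=0: raw=0x11007 flags P=1 W=1 U=1 S=0
  [1] read 0x11 idx=27: raw=0x12007 flags P=1 W=1 U=1 S=0
  [2] read 0x12 idx=31: raw=0x16087 flags P=1 W=1 U=1 S=1
  ✓ 0x16AC3 (huge @L2)  — 3 lookups
#1 VA=0xD0780C0B73A (r,kernel):
  [0] read 0x10 idx=26: raw=0x1A007 flags P=1 W=1 U=1 S=0
  [1] read 0x1A idx=30: raw=0x1D007 flags P=1 W=1 U=1 S=0
  [2] read 0x1D idx=6: raw=0x1E007 flags P=1 W=1 U=1 S=0
  [3] read 0x1E idx=11: raw=0x22007 flags P=1 W=1 U=1 S=0
  ✓ 0x2273A  — 4 lookups

Access #0 fault: NONE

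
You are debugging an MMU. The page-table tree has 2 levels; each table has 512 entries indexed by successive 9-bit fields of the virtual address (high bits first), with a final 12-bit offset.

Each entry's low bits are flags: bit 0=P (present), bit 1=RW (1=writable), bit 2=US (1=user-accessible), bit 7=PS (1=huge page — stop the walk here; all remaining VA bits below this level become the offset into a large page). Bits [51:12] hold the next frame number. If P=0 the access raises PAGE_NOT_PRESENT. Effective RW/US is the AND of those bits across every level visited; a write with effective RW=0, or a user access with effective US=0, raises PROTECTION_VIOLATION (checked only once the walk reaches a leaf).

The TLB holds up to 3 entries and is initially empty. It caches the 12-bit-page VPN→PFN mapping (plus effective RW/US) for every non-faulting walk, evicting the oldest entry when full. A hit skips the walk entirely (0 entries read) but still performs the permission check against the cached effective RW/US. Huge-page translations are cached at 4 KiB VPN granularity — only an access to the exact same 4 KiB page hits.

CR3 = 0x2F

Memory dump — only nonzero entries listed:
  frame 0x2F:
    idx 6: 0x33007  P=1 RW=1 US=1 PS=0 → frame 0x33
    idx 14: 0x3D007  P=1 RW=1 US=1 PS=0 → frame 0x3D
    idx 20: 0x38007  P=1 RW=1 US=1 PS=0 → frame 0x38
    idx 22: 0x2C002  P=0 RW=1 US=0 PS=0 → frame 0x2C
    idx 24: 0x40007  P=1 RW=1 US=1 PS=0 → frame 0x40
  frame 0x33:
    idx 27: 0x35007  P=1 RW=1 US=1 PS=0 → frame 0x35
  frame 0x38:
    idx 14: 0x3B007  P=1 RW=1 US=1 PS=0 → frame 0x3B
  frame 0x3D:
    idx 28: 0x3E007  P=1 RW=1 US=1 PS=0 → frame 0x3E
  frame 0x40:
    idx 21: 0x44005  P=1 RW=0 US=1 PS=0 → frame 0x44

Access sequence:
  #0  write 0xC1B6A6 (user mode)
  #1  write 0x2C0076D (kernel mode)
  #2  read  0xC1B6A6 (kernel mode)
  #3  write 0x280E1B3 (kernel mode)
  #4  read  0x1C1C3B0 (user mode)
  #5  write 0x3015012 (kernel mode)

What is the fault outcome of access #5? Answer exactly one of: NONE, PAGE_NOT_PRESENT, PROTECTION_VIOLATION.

Per-access translation:
#0 VA=0xC1B6A6 (w,user):
  L0: frame=0x2F idx=6 entry=0x33007 [P=1 RW=1 US=1 PS=0]
  L1: frame=0x33 idx=27 entry=0x35007 [P=1 RW=1 US=1 PS=0]
  → PA=0x356A6  (2 entries read)
#1 VA=0x2C0076D (w,kernel):
  L0: frame=0x2F idx=22 entry=0x2C002 [P=0 RW=1 US=0 PS=0]
  → PAGE_NOT_PRESENT  (1 entries read)
#2 VA=0xC1B6A6 (r,kernel):
  TLB hit vpn=0xC1B → PA=0x356A6
#3 VA=0x280E1B3 (w,kernel):
  L0: frame=0x2F idx=20 entry=0x38007 [P=1 RW=1 US=1 PS=0]
  L1: frame=0x38 idx=14 entry=0x3B007 [P=1 RW=1 US=1 PS=0]
  → PA=0x3B1B3  (2 entries read)
#4 VA=0x1C1C3B0 (r,user):
  L0: frame=0x2F idx=14 entry=0x3D007 [P=1 RW=1 US=1 PS=0]
  L1: frame=0x3D idx=28 entry=0x3E007 [P=1 RW=1 US=1 PS=0]
  → PA=0x3E3B0  (2 entries read)
#5 VA=0x3015012 (w,kernel):
  L0: frame=0x2F idx=24 entry=0x40007 [P=1 RW=1 US=1 PS=0]
  L1: frame=0x40 idx=21 entry=0x44005 [P=1 RW=0 US=1 PS=0]
  → PROTECTION_VIOLATION  (2 entries read)

Access #5 fault: PROTECTION_VIOLATION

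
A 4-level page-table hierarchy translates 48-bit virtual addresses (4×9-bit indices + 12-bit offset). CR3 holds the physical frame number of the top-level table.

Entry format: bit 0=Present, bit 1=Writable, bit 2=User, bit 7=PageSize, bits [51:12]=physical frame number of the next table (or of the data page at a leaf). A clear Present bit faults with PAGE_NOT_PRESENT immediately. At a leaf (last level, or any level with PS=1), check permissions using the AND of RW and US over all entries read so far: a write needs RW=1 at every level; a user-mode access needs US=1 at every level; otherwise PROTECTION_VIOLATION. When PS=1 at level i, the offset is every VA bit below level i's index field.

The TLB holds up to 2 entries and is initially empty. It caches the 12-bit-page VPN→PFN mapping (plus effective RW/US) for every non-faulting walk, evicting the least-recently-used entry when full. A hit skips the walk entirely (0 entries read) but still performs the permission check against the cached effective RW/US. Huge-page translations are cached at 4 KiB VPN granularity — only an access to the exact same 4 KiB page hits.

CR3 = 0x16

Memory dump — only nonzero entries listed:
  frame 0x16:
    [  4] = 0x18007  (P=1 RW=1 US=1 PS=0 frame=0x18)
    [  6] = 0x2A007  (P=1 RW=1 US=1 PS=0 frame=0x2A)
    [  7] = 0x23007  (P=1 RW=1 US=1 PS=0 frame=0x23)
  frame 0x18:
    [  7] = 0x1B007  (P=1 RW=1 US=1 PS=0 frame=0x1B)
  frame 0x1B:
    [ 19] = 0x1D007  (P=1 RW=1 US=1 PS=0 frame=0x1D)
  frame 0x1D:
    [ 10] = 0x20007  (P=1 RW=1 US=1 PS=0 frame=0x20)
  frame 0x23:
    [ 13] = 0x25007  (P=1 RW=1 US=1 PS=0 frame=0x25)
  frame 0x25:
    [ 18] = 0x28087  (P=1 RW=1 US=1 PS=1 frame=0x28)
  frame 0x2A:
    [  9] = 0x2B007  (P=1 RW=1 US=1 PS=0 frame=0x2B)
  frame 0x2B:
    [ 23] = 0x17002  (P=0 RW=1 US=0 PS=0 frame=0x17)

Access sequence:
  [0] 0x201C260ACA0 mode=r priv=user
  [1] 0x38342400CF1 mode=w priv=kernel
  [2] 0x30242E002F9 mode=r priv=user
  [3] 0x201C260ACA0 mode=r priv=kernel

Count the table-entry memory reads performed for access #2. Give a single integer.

Per-access translation:
#0 VA=0x201C260ACA0 (r,user):
  L0: frame=0x16 idx=4 entry=0x18007 [P=1 RW=1 US=1 PS=0]
  L1: frame=0x18 idx=7 entry=0x1B007 [P=1 RW=1 US=1 PS=0]
  L2: frame=0x1B idx=19 entry=0x1D007 [P=1 RW=1 US=1 PS=0]
  L3: frame=0x1D idx=10 entry=0x20007 [P=1 RW=1 US=1 PS=0]
  ⇒ phys 0x20CA0  [4 reads]
#1 VA=0x38342400CF1 (w,kernel):
  L0: frame=0x16 idx=7 entry=0x23007 [P=1 RW=1 US=1 PS=0]
  L1: frame=0x23 idx=13 entry=0x25007 [P=1 RW=1 US=1 PS=0]
  L2: frame=0x25 idx=18 entry=0x28087 [P=1 RW=1 US=1 PS=1]
  ⇒ phys 0x28CF1 (huge @L2)  [3 reads]
#2 VA=0x30242E002F9 (r,user):
  L0: frame=0x16 idx=6 entry=0x2A007 [P=1 RW=1 US=1 PS=0]
  L1: frame=0x2A idx=9 entry=0x2B007 [P=1 RW=1 US=1 PS=0]
  L2: frame=0x2B idx=23 entry=0x17002 [P=0 RW=1 US=0 PS=0]
  ✗ PAGE_NOT_PRESENT  [3 reads]
#3 VA=0x201C260ACA0 (r,kernel):
  TLB hit vpn=0x201C260A → PA=0x20CA0

Entries read for #2: 3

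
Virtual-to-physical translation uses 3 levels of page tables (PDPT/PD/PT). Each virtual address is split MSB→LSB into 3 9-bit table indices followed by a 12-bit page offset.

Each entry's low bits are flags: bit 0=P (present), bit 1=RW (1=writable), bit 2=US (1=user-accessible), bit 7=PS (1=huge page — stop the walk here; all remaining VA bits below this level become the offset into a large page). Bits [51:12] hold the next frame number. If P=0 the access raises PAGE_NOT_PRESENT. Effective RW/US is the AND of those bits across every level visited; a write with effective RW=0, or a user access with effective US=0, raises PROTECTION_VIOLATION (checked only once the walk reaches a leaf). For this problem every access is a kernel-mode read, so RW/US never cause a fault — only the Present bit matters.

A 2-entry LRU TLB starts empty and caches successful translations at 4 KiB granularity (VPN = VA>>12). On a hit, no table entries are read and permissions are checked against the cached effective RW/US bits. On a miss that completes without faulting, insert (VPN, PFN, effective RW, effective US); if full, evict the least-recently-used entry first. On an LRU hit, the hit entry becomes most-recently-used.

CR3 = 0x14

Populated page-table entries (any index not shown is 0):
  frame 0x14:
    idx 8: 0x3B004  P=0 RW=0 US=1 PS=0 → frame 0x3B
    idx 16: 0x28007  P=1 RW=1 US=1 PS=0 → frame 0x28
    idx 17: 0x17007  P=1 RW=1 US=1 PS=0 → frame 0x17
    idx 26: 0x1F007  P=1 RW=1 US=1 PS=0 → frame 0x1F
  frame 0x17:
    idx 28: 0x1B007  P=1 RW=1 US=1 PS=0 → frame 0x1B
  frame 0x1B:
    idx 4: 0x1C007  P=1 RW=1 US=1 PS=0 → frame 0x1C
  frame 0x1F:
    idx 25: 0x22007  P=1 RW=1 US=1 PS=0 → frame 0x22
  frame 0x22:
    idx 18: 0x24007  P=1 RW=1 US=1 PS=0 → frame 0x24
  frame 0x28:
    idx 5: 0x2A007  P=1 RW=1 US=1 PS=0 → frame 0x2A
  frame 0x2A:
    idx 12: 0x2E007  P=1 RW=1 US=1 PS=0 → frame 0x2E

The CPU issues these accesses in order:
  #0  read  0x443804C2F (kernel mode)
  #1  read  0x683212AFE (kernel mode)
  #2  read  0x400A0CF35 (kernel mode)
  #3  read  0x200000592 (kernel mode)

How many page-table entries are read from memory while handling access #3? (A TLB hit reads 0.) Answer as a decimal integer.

Walk each access:
#0 VA=0x443804C2F (r,kernel):
  [0] read 0x14 idx=17: raw=0x17007 flags P=1 W=1 U=1 S=0
  [1] read 0x17 idx=28: raw=0x1B007 flags P=1 W=1 U=1 S=0
  [2] read 0x1B idx=4: raw=0x1C007 flags P=1 W=1 U=1 S=0
  ⇒ phys 0x1CC2F  [3 reads]
#1 VA=0x683212AFE (r,kernel):
  [0] read 0x14 idx=26: raw=0x1F007 flags P=1 W=1 U=1 S=0
  [1] read 0x1F idx=25: raw=0x22007 flags P=1 W=1 U=1 S=0
  [2] read 0x22 idx=18: raw=0x24007 flags P=1 W=1 U=1 S=0
  ⇒ phys 0x24AFE  [3 reads]
#2 VA=0x400A0CF35 (r,kernel):
  [0] read 0x14 idx=16: raw=0x28007 flags P=1 W=1 U=1 S=0
  [1] read 0x28 idx=5: raw=0x2A007 flags P=1 W=1 U=1 S=0
  [2] read 0x2A idx=12: raw=0x2E007 flags P=1 W=1 U=1 S=0
  ⇒ phys 0x2EF35  [3 reads]
#3 VA=0x200000592 (r,kernel):
  [0] read 0x14 idx=8: raw=0x3B004 flags P=0 W=0 U=1 S=0
  ✗ PAGE_NOT_PRESENT  [1 reads]

Entries read for #3: 1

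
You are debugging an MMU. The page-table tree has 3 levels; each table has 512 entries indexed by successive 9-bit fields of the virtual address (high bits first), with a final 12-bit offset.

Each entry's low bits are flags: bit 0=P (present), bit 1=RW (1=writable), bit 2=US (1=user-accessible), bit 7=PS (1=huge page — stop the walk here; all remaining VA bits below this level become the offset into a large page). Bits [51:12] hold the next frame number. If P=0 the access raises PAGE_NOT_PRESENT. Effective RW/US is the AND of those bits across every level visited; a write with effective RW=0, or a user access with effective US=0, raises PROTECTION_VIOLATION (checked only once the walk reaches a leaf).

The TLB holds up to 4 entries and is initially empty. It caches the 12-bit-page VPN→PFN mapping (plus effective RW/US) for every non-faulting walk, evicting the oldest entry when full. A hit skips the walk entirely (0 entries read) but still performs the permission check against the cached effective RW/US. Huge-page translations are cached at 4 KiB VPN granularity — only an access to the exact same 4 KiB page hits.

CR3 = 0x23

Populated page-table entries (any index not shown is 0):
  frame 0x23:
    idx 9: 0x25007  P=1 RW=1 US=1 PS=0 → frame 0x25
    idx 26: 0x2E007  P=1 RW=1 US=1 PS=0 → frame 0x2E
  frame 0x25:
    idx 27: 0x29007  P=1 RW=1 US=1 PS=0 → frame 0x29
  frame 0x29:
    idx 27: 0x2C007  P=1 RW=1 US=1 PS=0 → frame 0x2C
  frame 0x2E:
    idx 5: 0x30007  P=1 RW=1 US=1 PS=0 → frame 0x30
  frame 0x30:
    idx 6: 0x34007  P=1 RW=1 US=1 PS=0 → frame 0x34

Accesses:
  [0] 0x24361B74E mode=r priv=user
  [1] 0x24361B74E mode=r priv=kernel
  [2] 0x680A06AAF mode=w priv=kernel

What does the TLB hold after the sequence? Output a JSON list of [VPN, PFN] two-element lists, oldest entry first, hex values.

Per-access translation:
#0 VA=0x24361B74E (r,user):
  [0] read 0x23 idx=9: raw=0x25007 flags P=1 W=1 U=1 S=0
  [1] read 0x25 idx=27: raw=0x29007 flags P=1 W=1 U=1 S=0
  [2] read 0x29 idx=27: raw=0x2C007 flags P=1 W=1 U=1 S=0
  ⇒ phys 0x2C74E  [3 reads]
#1 VA=0x24361B74E (r,kernel):
  TLB hit vpn=0x24361B → PA=0x2C74E
#2 VA=0x680A06AAF (w,kernel):
  [0] read 0x23 idx=26: raw=0x2E007 flags P=1 W=1 U=1 S=0
  [1] read 0x2E idx=5: raw=0x30007 flags P=1 W=1 U=1 S=0
  [2] read 0x30 idx=6: raw=0x34007 flags P=1 W=1 U=1 S=0
  ⇒ phys 0x34AAF  [3 reads]

TLB: [["0x24361B", "0x2C"], ["0x680A06", "0x34"]]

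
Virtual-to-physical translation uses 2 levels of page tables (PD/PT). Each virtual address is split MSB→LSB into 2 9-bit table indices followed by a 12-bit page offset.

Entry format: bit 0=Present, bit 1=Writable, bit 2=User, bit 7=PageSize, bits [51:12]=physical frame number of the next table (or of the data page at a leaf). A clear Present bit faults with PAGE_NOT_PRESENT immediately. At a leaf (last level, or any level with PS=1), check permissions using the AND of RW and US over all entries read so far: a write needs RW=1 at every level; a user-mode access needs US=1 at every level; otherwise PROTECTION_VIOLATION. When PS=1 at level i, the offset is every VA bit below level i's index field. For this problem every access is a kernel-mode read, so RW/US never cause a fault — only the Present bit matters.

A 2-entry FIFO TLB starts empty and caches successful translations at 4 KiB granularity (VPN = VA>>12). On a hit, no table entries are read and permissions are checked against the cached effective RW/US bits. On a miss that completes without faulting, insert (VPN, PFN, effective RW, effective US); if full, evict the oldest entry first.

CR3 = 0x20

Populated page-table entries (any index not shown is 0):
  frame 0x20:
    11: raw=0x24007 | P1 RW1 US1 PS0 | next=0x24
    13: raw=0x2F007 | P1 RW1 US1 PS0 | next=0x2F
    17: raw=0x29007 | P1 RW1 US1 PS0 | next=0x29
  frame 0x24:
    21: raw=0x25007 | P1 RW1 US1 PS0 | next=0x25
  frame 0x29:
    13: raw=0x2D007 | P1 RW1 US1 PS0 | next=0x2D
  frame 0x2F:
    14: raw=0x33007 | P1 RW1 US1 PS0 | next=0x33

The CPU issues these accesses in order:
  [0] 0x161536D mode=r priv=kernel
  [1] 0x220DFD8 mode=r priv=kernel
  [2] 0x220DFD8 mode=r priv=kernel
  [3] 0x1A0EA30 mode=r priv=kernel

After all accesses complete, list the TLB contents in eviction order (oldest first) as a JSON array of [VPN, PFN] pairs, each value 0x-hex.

Walk each access:
#0 VA=0x161536D (r,kernel):
  [0] read 0x20 idx=11: raw=0x24007 flags P=1 W=1 U=1 S=0
  [1] read 0x24 idx=21: raw=0x25007 flags P=1 W=1 U=1 S=0
  ✓ 0x2536D  — 2 lookups
#1 VA=0x220DFD8 (r,kernel):
  [0] read 0x20 idx=17: raw=0x29007 flags P=1 W=1 U=1 S=0
  [1] read 0x29 idx=13: raw=0x2D007 flags P=1 W=1 U=1 S=0
  ✓ 0x2DFD8  — 2 lookups
#2 VA=0x220DFD8 (r,kernel):
  TLB hit vpn=0x220D → PA=0x2DFD8
#3 VA=0x1A0EA30 (r,kernel):
  [0] read 0x20 idx=13: raw=0x2F007 flags P=1 W=1 U=1 S=0
  [1] read 0x2F idx=14: raw=0x33007 flags P=1 W=1 U=1 S=0
  ✓ 0x33A30  — 2 lookups

TLB: [["0x220D", "0x2D"], ["0x1A0E", "0x33"]]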